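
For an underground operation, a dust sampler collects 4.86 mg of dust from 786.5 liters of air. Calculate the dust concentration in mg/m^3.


Convert liters to m^3: 1 m^3 = 1000 L
Concentration = mass / volume * 1000
= 4.86 / 786.5 * 1000
= 0.00617927527 * 1000
= 6.1793 mg/m^3

6.1793 mg/m^3


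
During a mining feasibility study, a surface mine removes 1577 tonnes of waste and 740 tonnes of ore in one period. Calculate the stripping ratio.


Stripping ratio = waste tonnage / ore tonnage
= 1577 / 740
= 2.1311

2.1311


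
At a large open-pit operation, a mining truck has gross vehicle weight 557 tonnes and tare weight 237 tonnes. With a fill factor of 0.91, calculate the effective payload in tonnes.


Maximum payload = gross - tare
= 557 - 237 = 320 tonnes
Effective payload = max payload * fill factor
= 320 * 0.91
= 291.2 tonnes

291.2 tonnes


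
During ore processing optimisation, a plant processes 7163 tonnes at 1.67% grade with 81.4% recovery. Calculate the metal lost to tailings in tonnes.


22.2497 tonnes

Total metal in feed:
= 7163 * 1.67 / 100 = 119.6221 tonnes
Metal recovered:
= 119.6221 * 81.4 / 100 = 97.3723894 tonnes
Metal lost to tailings:
= 119.6221 - 97.3723894
= 22.2497 tonnes


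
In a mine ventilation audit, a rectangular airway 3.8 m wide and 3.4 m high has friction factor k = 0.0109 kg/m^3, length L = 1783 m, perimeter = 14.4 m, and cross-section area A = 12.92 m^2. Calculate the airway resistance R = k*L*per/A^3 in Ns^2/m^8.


Compute the numerator:
k * L * per = 0.0109 * 1783 * 14.4
= 279.85968
Compute the denominator:
A^3 = 12.92^3 = 2156.689088
Resistance:
R = 279.85968 / 2156.689088
= 0.1298 Ns^2/m^8

0.1298 Ns^2/m^8


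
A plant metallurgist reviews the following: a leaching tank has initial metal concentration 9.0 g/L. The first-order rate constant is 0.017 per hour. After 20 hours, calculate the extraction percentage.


28.823%

Compute the exponent:
-k * t = -0.017 * 20 = -0.34
Remaining concentration:
C = 9.0 * exp(-0.34)
= 9.0 * 0.7117703228
= 6.405932905 g/L
Extracted = 9.0 - 6.405932905 = 2.594067095 g/L
Extraction % = 2.594067095 / 9.0 * 100
= 28.823%


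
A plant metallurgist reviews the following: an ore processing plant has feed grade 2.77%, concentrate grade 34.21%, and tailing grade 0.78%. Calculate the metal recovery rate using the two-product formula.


Using the two-product formula:
R = 100 * c * (f - t) / (f * (c - t))
Numerator = 100 * 34.21 * (2.77 - 0.78)
= 100 * 34.21 * 1.99
= 6807.79
Denominator = 2.77 * (34.21 - 0.78)
= 2.77 * 33.43
= 92.6011
R = 6807.79 / 92.6011
= 73.5174%

73.5174%


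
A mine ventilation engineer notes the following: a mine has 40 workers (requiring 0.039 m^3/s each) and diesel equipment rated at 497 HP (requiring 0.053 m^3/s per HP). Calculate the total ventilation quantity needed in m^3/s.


27.901 m^3/s

Airflow for workers:
Q_people = 40 * 0.039 = 1.56 m^3/s
Airflow for diesel equipment:
Q_diesel = 497 * 0.053 = 26.341 m^3/s
Total ventilation:
Q_total = 1.56 + 26.341
= 27.901 m^3/s


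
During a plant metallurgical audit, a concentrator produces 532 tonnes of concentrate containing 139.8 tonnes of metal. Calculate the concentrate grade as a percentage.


Grade = (metal in concentrate / concentrate mass) * 100
= (139.8 / 532) * 100
= 0.2627819549 * 100
= 26.2782%

26.2782%


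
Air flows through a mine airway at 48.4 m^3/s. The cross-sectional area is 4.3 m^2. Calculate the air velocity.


11.2558 m/s

Velocity = flow rate / cross-sectional area
= 48.4 / 4.3
= 11.2558 m/s


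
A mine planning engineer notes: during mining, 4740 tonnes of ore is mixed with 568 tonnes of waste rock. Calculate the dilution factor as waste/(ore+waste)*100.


10.7008%

Total material = ore + waste
= 4740 + 568 = 5308 tonnes
Dilution = waste / total * 100
= 568 / 5308 * 100
= 0.1070082894 * 100
= 10.7008%


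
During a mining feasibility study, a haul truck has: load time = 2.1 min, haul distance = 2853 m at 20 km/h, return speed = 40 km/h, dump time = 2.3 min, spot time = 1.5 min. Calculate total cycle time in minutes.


Convert haul speed to m/min: 20 * 1000/60 = 333.3333333 m/min
Haul time = 2853 / 333.3333333 = 8.559 min
Convert return speed to m/min: 40 * 1000/60 = 666.6666667 m/min
Return time = 2853 / 666.6666667 = 4.2795 min
Total cycle time:
= 2.1 + 8.559 + 2.3 + 4.2795 + 1.5
= 18.7385 min

18.7385 min


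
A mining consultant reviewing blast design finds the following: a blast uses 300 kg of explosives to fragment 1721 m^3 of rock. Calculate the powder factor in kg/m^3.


Powder factor = explosive mass / rock volume
= 300 / 1721
= 0.1743 kg/m^3

0.1743 kg/m^3


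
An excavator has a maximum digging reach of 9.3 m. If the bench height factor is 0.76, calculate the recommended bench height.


7.068 m

Bench height = reach * factor
= 9.3 * 0.76
= 7.068 m


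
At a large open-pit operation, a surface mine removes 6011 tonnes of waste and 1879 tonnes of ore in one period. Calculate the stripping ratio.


Stripping ratio = waste tonnage / ore tonnage
= 6011 / 1879
= 3.199

3.199


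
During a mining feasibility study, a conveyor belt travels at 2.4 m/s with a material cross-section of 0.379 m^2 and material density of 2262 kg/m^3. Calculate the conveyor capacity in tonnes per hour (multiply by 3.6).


Volumetric flow = speed * area
= 2.4 * 0.379 = 0.9096 m^3/s
Mass flow = volumetric * density
= 0.9096 * 2262 = 2057.5152 kg/s
Convert to t/h: multiply by 3.6
Capacity = 2057.5152 * 3.6
= 7407.0547 t/h

7407.0547 t/h


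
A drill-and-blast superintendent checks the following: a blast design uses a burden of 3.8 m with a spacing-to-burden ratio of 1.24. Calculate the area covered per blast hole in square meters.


17.9056 m^2

First, find the spacing:
Spacing = burden * ratio = 3.8 * 1.24
= 4.712 m
Then, calculate the area:
Area = burden * spacing = 3.8 * 4.712
= 17.9056 m^2


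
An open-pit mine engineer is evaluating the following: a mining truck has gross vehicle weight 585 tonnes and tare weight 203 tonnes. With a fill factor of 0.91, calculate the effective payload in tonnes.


347.62 tonnes

Maximum payload = gross - tare
= 585 - 203 = 382 tonnes
Effective payload = max payload * fill factor
= 382 * 0.91
= 347.62 tonnes


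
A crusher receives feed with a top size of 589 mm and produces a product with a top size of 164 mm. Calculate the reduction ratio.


Reduction ratio = feed size / product size
= 589 / 164
= 3.5915

3.5915


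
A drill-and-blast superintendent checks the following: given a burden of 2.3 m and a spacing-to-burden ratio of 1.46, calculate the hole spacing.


3.358 m

Spacing = burden * ratio
= 2.3 * 1.46
= 3.358 m


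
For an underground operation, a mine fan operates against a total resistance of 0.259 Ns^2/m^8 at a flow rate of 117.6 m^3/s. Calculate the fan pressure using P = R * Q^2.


3581.9078 Pa

Compute Q^2:
Q^2 = 117.6^2 = 13829.76
Compute pressure:
P = R * Q^2 = 0.259 * 13829.76
= 3581.9078 Pa


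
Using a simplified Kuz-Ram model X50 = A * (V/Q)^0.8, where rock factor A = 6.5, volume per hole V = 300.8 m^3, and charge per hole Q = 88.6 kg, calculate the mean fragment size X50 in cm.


17.2818 cm

Compute V/Q:
V/Q = 300.8 / 88.6 = 3.39503386
Raise to the power 0.8:
(V/Q)^0.8 = 3.39503386^0.8 = 2.658736441
Multiply by A:
X50 = 6.5 * 2.658736441
= 17.2818 cm


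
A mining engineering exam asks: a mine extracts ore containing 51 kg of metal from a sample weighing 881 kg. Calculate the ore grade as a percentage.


Ore grade = (metal mass / ore mass) * 100
= (51 / 881) * 100
= 0.05788876277 * 100
= 5.7889%

5.7889%


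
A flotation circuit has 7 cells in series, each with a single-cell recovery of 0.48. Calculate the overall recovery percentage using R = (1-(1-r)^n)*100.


98.9719%

Complement of single-cell recovery:
1 - r = 1 - 0.48 = 0.52
Raise to power n:
(1 - r)^7 = 0.52^7 = 0.01028071703
Overall recovery:
R = (1 - 0.01028071703) * 100
= 98.9719%


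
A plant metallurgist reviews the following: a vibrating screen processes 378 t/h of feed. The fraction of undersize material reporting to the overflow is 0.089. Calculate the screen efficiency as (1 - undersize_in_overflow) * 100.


Screen efficiency = (1 - fraction of undersize in overflow) * 100
= (1 - 0.089) * 100
= 0.911 * 100
= 91.1%

91.1%


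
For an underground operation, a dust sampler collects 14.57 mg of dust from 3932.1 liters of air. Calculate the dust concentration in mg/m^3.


3.7054 mg/m^3

Convert liters to m^3: 1 m^3 = 1000 L
Concentration = mass / volume * 1000
= 14.57 / 3932.1 * 1000
= 0.003705399151 * 1000
= 3.7054 mg/m^3


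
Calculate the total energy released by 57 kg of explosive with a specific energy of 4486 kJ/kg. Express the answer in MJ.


255.702 MJ

Energy = mass * specific_energy / 1000
= 57 * 4486 / 1000
= 255702 / 1000
= 255.702 MJ


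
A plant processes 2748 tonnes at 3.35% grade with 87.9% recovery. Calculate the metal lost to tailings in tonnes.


11.139 tonnes

Total metal in feed:
= 2748 * 3.35 / 100 = 92.058 tonnes
Metal recovered:
= 92.058 * 87.9 / 100 = 80.918982 tonnes
Metal lost to tailings:
= 92.058 - 80.918982
= 11.139 tonnes


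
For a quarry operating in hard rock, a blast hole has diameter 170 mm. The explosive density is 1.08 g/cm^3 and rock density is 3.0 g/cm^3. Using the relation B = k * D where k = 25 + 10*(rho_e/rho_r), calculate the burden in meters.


4.862 m

First, compute k:
rho_e / rho_r = 1.08 / 3.0 = 0.36
k = 25 + 10 * 0.36 = 28.6
Then, compute burden:
B = k * D / 1000 = 28.6 * 170 / 1000
= 4862 / 1000
= 4.862 m


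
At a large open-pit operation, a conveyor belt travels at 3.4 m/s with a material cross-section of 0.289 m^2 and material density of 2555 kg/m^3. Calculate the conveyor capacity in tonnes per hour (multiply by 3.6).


Volumetric flow = speed * area
= 3.4 * 0.289 = 0.9826 m^3/s
Mass flow = volumetric * density
= 0.9826 * 2555 = 2510.543 kg/s
Convert to t/h: multiply by 3.6
Capacity = 2510.543 * 3.6
= 9037.9548 t/h

9037.9548 t/h


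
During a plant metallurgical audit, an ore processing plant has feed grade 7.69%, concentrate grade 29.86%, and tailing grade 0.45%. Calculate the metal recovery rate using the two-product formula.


95.5888%

Using the two-product formula:
R = 100 * c * (f - t) / (f * (c - t))
Numerator = 100 * 29.86 * (7.69 - 0.45)
= 100 * 29.86 * 7.24
= 21618.64
Denominator = 7.69 * (29.86 - 0.45)
= 7.69 * 29.41
= 226.1629
R = 21618.64 / 226.1629
= 95.5888%


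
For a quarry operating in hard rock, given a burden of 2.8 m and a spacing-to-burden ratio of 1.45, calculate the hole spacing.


4.06 m

Spacing = burden * ratio
= 2.8 * 1.45
= 4.06 m


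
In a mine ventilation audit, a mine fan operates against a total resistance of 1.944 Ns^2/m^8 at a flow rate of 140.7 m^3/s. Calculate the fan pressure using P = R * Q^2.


Compute Q^2:
Q^2 = 140.7^2 = 19796.49
Compute pressure:
P = R * Q^2 = 1.944 * 19796.49
= 38484.3766 Pa

38484.3766 Pa


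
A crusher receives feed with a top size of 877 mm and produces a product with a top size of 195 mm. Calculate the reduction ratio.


4.4974

Reduction ratio = feed size / product size
= 877 / 195
= 4.4974


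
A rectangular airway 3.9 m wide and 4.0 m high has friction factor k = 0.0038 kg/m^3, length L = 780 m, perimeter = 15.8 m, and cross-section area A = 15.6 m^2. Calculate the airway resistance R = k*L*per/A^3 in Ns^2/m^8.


0.0123 Ns^2/m^8

Compute the numerator:
k * L * per = 0.0038 * 780 * 15.8
= 46.8312
Compute the denominator:
A^3 = 15.6^3 = 3796.416
Resistance:
R = 46.8312 / 3796.416
= 0.0123 Ns^2/m^8


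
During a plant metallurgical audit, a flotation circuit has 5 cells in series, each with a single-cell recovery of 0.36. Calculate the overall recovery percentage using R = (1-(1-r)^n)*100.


Complement of single-cell recovery:
1 - r = 1 - 0.36 = 0.64
Raise to power n:
(1 - r)^5 = 0.64^5 = 0.1073741824
Overall recovery:
R = (1 - 0.1073741824) * 100
= 89.2626%

89.2626%


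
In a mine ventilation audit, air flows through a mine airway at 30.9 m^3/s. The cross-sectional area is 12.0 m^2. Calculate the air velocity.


Velocity = flow rate / cross-sectional area
= 30.9 / 12.0
= 2.575 m/s

2.575 m/s


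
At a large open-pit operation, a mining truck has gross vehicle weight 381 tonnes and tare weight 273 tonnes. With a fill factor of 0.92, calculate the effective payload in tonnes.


99.36 tonnes

Maximum payload = gross - tare
= 381 - 273 = 108 tonnes
Effective payload = max payload * fill factor
= 108 * 0.92
= 99.36 tonnes


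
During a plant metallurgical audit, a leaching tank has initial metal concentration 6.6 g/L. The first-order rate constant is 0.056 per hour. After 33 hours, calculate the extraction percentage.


84.2448%

Compute the exponent:
-k * t = -0.056 * 33 = -1.848
Remaining concentration:
C = 6.6 * exp(-1.848)
= 6.6 * 0.1575519553
= 1.039842905 g/L
Extracted = 6.6 - 1.039842905 = 5.560157095 g/L
Extraction % = 5.560157095 / 6.6 * 100
= 84.2448%


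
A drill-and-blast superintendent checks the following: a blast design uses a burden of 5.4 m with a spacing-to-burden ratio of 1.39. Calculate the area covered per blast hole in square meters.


40.5324 m^2

First, find the spacing:
Spacing = burden * ratio = 5.4 * 1.39
= 7.506 m
Then, calculate the area:
Area = burden * spacing = 5.4 * 7.506
= 40.5324 m^2


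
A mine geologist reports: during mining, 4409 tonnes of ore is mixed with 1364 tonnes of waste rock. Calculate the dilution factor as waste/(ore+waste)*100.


23.6272%

Total material = ore + waste
= 4409 + 1364 = 5773 tonnes
Dilution = waste / total * 100
= 1364 / 5773 * 100
= 0.2362723021 * 100
= 23.6272%


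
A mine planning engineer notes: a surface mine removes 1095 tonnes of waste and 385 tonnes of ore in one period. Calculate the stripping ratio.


2.8442

Stripping ratio = waste tonnage / ore tonnage
= 1095 / 385
= 2.8442


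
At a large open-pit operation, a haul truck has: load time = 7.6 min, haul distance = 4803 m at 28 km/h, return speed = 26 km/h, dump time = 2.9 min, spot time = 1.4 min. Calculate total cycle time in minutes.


33.276 min

Convert haul speed to m/min: 28 * 1000/60 = 466.6666667 m/min
Haul time = 4803 / 466.6666667 = 10.29214286 min
Convert return speed to m/min: 26 * 1000/60 = 433.3333333 m/min
Return time = 4803 / 433.3333333 = 11.08384615 min
Total cycle time:
= 7.6 + 10.29214286 + 2.9 + 11.08384615 + 1.4
= 33.276 min


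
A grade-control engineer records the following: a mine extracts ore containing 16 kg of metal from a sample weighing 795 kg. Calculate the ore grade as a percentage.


Ore grade = (metal mass / ore mass) * 100
= (16 / 795) * 100
= 0.02012578616 * 100
= 2.0126%

2.0126%


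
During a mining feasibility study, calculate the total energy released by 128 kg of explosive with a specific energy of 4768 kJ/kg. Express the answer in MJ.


Energy = mass * specific_energy / 1000
= 128 * 4768 / 1000
= 610304 / 1000
= 610.304 MJ

610.304 MJ


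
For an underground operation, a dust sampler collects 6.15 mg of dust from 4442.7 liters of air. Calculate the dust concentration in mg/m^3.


Convert liters to m^3: 1 m^3 = 1000 L
Concentration = mass / volume * 1000
= 6.15 / 4442.7 * 1000
= 0.001384293335 * 1000
= 1.3843 mg/m^3

1.3843 mg/m^3


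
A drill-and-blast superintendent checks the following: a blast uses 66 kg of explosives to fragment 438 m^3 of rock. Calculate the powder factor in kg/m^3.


0.1507 kg/m^3

Powder factor = explosive mass / rock volume
= 66 / 438
= 0.1507 kg/m^3


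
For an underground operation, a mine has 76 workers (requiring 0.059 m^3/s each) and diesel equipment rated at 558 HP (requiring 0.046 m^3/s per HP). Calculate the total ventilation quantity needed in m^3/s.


Airflow for workers:
Q_people = 76 * 0.059 = 4.484 m^3/s
Airflow for diesel equipment:
Q_diesel = 558 * 0.046 = 25.668 m^3/s
Total ventilation:
Q_total = 4.484 + 25.668
= 30.152 m^3/s

30.152 m^3/s


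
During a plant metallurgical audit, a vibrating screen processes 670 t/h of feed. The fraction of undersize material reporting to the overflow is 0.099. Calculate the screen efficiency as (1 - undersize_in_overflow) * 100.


90.1%

Screen efficiency = (1 - fraction of undersize in overflow) * 100
= (1 - 0.099) * 100
= 0.901 * 100
= 90.1%


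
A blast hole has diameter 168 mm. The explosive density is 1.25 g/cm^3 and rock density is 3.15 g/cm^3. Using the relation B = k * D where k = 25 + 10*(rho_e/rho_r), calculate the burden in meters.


4.8667 m

First, compute k:
rho_e / rho_r = 1.25 / 3.15 = 0.3968253968
k = 25 + 10 * 0.3968253968 = 28.96825397
Then, compute burden:
B = k * D / 1000 = 28.96825397 * 168 / 1000
= 4866.666667 / 1000
= 4.8667 m


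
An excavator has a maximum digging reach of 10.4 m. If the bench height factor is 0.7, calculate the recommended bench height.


7.28 m

Bench height = reach * factor
= 10.4 * 0.7
= 7.28 m


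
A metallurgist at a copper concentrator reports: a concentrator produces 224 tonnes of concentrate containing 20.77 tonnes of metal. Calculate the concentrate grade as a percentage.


9.2723%

Grade = (metal in concentrate / concentrate mass) * 100
= (20.77 / 224) * 100
= 0.09272321429 * 100
= 9.2723%


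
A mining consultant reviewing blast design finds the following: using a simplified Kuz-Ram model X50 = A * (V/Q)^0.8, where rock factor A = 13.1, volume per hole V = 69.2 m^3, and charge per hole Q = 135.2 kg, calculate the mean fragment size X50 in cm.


7.6661 cm

Compute V/Q:
V/Q = 69.2 / 135.2 = 0.5118343195
Raise to the power 0.8:
(V/Q)^0.8 = 0.5118343195^0.8 = 0.5851989285
Multiply by A:
X50 = 13.1 * 0.5851989285
= 7.6661 cm


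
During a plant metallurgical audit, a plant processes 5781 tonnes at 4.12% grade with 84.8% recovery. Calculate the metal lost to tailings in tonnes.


Total metal in feed:
= 5781 * 4.12 / 100 = 238.1772 tonnes
Metal recovered:
= 238.1772 * 84.8 / 100 = 201.9742656 tonnes
Metal lost to tailings:
= 238.1772 - 201.9742656
= 36.2029 tonnes

36.2029 tonnes


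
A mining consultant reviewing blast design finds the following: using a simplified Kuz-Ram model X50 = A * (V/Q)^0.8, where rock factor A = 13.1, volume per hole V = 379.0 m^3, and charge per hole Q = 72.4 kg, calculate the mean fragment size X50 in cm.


Compute V/Q:
V/Q = 379.0 / 72.4 = 5.23480663
Raise to the power 0.8:
(V/Q)^0.8 = 5.23480663^0.8 = 3.759417122
Multiply by A:
X50 = 13.1 * 3.759417122
= 49.2484 cm

49.2484 cm


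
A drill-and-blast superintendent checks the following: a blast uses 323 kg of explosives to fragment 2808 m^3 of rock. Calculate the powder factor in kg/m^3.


Powder factor = explosive mass / rock volume
= 323 / 2808
= 0.115 kg/m^3

0.115 kg/m^3


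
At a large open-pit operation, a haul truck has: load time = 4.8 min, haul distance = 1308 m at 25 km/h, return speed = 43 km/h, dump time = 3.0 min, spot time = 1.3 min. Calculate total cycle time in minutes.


Convert haul speed to m/min: 25 * 1000/60 = 416.6666667 m/min
Haul time = 1308 / 416.6666667 = 3.1392 min
Convert return speed to m/min: 43 * 1000/60 = 716.6666667 m/min
Return time = 1308 / 716.6666667 = 1.825116279 min
Total cycle time:
= 4.8 + 3.1392 + 3.0 + 1.825116279 + 1.3
= 14.0643 min

14.0643 min


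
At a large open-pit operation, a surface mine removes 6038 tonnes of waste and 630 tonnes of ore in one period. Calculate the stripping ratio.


9.5841

Stripping ratio = waste tonnage / ore tonnage
= 6038 / 630
= 9.5841


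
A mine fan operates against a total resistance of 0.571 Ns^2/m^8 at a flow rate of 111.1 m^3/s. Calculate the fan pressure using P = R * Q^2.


7047.9729 Pa

Compute Q^2:
Q^2 = 111.1^2 = 12343.21
Compute pressure:
P = R * Q^2 = 0.571 * 12343.21
= 7047.9729 Pa


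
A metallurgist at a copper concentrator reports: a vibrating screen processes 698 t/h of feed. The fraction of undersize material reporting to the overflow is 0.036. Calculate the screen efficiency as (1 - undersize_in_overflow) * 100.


96.4%

Screen efficiency = (1 - fraction of undersize in overflow) * 100
= (1 - 0.036) * 100
= 0.964 * 100
= 96.4%


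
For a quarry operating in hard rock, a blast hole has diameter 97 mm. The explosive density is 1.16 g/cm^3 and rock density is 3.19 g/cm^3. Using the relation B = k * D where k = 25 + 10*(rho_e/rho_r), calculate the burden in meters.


2.7777 m

First, compute k:
rho_e / rho_r = 1.16 / 3.19 = 0.3636363636
k = 25 + 10 * 0.3636363636 = 28.63636364
Then, compute burden:
B = k * D / 1000 = 28.63636364 * 97 / 1000
= 2777.727273 / 1000
= 2.7777 m


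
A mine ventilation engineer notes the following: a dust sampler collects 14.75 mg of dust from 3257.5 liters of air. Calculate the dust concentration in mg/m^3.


Convert liters to m^3: 1 m^3 = 1000 L
Concentration = mass / volume * 1000
= 14.75 / 3257.5 * 1000
= 0.004528012279 * 1000
= 4.528 mg/m^3

4.528 mg/m^3


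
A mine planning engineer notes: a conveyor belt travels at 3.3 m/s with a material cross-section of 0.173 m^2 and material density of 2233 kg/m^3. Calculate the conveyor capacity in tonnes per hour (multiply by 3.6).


Volumetric flow = speed * area
= 3.3 * 0.173 = 0.5709 m^3/s
Mass flow = volumetric * density
= 0.5709 * 2233 = 1274.8197 kg/s
Convert to t/h: multiply by 3.6
Capacity = 1274.8197 * 3.6
= 4589.3509 t/h

4589.3509 t/h


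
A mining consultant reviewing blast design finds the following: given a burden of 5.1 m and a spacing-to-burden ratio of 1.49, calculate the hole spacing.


7.599 m

Spacing = burden * ratio
= 5.1 * 1.49
= 7.599 m


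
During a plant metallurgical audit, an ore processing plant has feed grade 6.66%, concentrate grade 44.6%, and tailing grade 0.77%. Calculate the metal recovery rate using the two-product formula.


Using the two-product formula:
R = 100 * c * (f - t) / (f * (c - t))
Numerator = 100 * 44.6 * (6.66 - 0.77)
= 100 * 44.6 * 5.89
= 26269.4
Denominator = 6.66 * (44.6 - 0.77)
= 6.66 * 43.83
= 291.9078
R = 26269.4 / 291.9078
= 89.9921%

89.9921%


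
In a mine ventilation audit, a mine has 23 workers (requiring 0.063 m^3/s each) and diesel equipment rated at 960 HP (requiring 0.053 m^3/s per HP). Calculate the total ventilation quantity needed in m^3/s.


Airflow for workers:
Q_people = 23 * 0.063 = 1.449 m^3/s
Airflow for diesel equipment:
Q_diesel = 960 * 0.053 = 50.88 m^3/s
Total ventilation:
Q_total = 1.449 + 50.88
= 52.329 m^3/s

52.329 m^3/s


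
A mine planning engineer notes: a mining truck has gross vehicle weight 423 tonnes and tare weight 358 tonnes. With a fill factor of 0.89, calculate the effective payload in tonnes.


Maximum payload = gross - tare
= 423 - 358 = 65 tonnes
Effective payload = max payload * fill factor
= 65 * 0.89
= 57.85 tonnes

57.85 tonnes


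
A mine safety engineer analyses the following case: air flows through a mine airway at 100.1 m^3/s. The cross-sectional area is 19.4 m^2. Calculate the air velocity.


5.1598 m/s

Velocity = flow rate / cross-sectional area
= 100.1 / 19.4
= 5.1598 m/s


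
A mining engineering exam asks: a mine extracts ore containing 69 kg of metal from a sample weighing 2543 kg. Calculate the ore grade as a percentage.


2.7133%

Ore grade = (metal mass / ore mass) * 100
= (69 / 2543) * 100
= 0.02713330712 * 100
= 2.7133%


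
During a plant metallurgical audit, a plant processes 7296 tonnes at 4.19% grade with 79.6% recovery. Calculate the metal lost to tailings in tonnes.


Total metal in feed:
= 7296 * 4.19 / 100 = 305.7024 tonnes
Metal recovered:
= 305.7024 * 79.6 / 100 = 243.3391104 tonnes
Metal lost to tailings:
= 305.7024 - 243.3391104
= 62.3633 tonnes

62.3633 tonnes


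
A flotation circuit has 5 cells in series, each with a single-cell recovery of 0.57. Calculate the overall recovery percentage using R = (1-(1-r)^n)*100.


98.5299%

Complement of single-cell recovery:
1 - r = 1 - 0.57 = 0.43
Raise to power n:
(1 - r)^5 = 0.43^5 = 0.0147008443
Overall recovery:
R = (1 - 0.0147008443) * 100
= 98.5299%


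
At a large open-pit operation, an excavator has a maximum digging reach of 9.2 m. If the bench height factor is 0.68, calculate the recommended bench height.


6.256 m

Bench height = reach * factor
= 9.2 * 0.68
= 6.256 m


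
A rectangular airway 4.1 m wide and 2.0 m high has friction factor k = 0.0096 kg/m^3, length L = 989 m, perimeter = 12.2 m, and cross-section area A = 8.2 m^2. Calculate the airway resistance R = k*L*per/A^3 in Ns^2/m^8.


Compute the numerator:
k * L * per = 0.0096 * 989 * 12.2
= 115.83168
Compute the denominator:
A^3 = 8.2^3 = 551.368
Resistance:
R = 115.83168 / 551.368
= 0.2101 Ns^2/m^8

0.2101 Ns^2/m^8


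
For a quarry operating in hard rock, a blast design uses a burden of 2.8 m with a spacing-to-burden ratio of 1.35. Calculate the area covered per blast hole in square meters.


First, find the spacing:
Spacing = burden * ratio = 2.8 * 1.35
= 3.78 m
Then, calculate the area:
Area = burden * spacing = 2.8 * 3.78
= 10.584 m^2

10.584 m^2


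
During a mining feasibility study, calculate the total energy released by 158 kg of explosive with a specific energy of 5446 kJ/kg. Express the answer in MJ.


860.468 MJ

Energy = mass * specific_energy / 1000
= 158 * 5446 / 1000
= 860468 / 1000
= 860.468 MJ


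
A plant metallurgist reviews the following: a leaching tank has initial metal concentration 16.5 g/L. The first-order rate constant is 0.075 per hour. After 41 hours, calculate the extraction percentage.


Compute the exponent:
-k * t = -0.075 * 41 = -3.075
Remaining concentration:
C = 16.5 * exp(-3.075)
= 16.5 * 0.04618962838
= 0.7621288683 g/L
Extracted = 16.5 - 0.7621288683 = 15.73787113 g/L
Extraction % = 15.73787113 / 16.5 * 100
= 95.381%

95.381%


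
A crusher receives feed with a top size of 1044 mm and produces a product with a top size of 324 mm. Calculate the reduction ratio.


Reduction ratio = feed size / product size
= 1044 / 324
= 3.2222

3.2222


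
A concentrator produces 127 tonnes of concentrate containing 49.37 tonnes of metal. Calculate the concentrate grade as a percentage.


38.874%

Grade = (metal in concentrate / concentrate mass) * 100
= (49.37 / 127) * 100
= 0.3887401575 * 100
= 38.874%


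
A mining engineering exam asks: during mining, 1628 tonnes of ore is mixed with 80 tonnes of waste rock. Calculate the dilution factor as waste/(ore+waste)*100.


Total material = ore + waste
= 1628 + 80 = 1708 tonnes
Dilution = waste / total * 100
= 80 / 1708 * 100
= 0.04683840749 * 100
= 4.6838%

4.6838%


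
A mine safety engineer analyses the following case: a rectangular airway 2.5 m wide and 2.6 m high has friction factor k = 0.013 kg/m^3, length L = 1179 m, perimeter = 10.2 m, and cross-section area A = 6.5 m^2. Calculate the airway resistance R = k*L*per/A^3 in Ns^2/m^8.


Compute the numerator:
k * L * per = 0.013 * 1179 * 10.2
= 156.3354
Compute the denominator:
A^3 = 6.5^3 = 274.625
Resistance:
R = 156.3354 / 274.625
= 0.5693 Ns^2/m^8

0.5693 Ns^2/m^8


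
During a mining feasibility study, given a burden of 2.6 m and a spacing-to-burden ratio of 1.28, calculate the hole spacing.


3.328 m

Spacing = burden * ratio
= 2.6 * 1.28
= 3.328 m


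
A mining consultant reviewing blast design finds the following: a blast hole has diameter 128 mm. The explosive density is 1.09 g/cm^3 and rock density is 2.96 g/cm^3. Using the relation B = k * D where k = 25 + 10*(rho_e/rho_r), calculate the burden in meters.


3.6714 m

First, compute k:
rho_e / rho_r = 1.09 / 2.96 = 0.3682432432
k = 25 + 10 * 0.3682432432 = 28.68243243
Then, compute burden:
B = k * D / 1000 = 28.68243243 * 128 / 1000
= 3671.351351 / 1000
= 3.6714 m


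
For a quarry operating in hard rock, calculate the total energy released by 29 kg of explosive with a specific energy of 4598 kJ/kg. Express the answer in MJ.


Energy = mass * specific_energy / 1000
= 29 * 4598 / 1000
= 133342 / 1000
= 133.342 MJ

133.342 MJ


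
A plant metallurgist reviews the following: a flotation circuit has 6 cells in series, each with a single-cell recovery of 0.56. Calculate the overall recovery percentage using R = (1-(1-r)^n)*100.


99.2744%

Complement of single-cell recovery:
1 - r = 1 - 0.56 = 0.44
Raise to power n:
(1 - r)^6 = 0.44^6 = 0.007256313856
Overall recovery:
R = (1 - 0.007256313856) * 100
= 99.2744%


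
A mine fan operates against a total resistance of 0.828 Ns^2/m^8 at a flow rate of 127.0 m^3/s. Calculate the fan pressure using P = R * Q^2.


Compute Q^2:
Q^2 = 127.0^2 = 16129.0
Compute pressure:
P = R * Q^2 = 0.828 * 16129.0
= 13354.812 Pa

13354.812 Pa


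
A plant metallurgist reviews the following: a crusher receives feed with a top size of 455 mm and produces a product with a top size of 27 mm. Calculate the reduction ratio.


16.8519

Reduction ratio = feed size / product size
= 455 / 27
= 16.8519


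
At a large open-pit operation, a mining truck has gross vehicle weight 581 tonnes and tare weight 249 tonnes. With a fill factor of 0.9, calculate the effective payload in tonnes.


Maximum payload = gross - tare
= 581 - 249 = 332 tonnes
Effective payload = max payload * fill factor
= 332 * 0.9
= 298.8 tonnes

298.8 tonnes


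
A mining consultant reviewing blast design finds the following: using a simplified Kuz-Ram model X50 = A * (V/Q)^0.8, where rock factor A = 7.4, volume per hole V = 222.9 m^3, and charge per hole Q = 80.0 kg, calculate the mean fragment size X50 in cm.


Compute V/Q:
V/Q = 222.9 / 80.0 = 2.78625
Raise to the power 0.8:
(V/Q)^0.8 = 2.78625^0.8 = 2.269948819
Multiply by A:
X50 = 7.4 * 2.269948819
= 16.7976 cm

16.7976 cm


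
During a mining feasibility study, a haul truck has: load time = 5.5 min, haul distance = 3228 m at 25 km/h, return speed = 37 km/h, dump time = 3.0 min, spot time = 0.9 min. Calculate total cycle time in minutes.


Convert haul speed to m/min: 25 * 1000/60 = 416.6666667 m/min
Haul time = 3228 / 416.6666667 = 7.7472 min
Convert return speed to m/min: 37 * 1000/60 = 616.6666667 m/min
Return time = 3228 / 616.6666667 = 5.234594595 min
Total cycle time:
= 5.5 + 7.7472 + 3.0 + 5.234594595 + 0.9
= 22.3818 min

22.3818 min


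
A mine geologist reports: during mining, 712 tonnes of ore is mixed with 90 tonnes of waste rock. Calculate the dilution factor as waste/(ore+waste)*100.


11.2219%

Total material = ore + waste
= 712 + 90 = 802 tonnes
Dilution = waste / total * 100
= 90 / 802 * 100
= 0.1122194514 * 100
= 11.2219%


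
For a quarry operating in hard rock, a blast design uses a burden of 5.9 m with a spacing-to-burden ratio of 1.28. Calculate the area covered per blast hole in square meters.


44.5568 m^2

First, find the spacing:
Spacing = burden * ratio = 5.9 * 1.28
= 7.552 m
Then, calculate the area:
Area = burden * spacing = 5.9 * 7.552
= 44.5568 m^2


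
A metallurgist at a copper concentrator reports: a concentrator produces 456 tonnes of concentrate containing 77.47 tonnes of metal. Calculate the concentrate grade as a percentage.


Grade = (metal in concentrate / concentrate mass) * 100
= (77.47 / 456) * 100
= 0.1698903509 * 100
= 16.989%

16.989%


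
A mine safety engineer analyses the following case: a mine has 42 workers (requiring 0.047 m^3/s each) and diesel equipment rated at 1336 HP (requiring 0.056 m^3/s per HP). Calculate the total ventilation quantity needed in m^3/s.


Airflow for workers:
Q_people = 42 * 0.047 = 1.974 m^3/s
Airflow for diesel equipment:
Q_diesel = 1336 * 0.056 = 74.816 m^3/s
Total ventilation:
Q_total = 1.974 + 74.816
= 76.79 m^3/s

76.79 m^3/s


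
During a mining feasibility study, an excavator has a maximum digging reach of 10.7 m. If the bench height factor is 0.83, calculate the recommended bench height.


8.881 m

Bench height = reach * factor
= 10.7 * 0.83
= 8.881 m


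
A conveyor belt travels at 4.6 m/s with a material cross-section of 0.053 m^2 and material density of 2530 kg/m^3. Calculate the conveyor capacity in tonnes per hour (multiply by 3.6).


Volumetric flow = speed * area
= 4.6 * 0.053 = 0.2438 m^3/s
Mass flow = volumetric * density
= 0.2438 * 2530 = 616.814 kg/s
Convert to t/h: multiply by 3.6
Capacity = 616.814 * 3.6
= 2220.5304 t/h

2220.5304 t/h


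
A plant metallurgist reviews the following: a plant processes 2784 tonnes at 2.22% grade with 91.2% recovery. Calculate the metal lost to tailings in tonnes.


5.4388 tonnes

Total metal in feed:
= 2784 * 2.22 / 100 = 61.8048 tonnes
Metal recovered:
= 61.8048 * 91.2 / 100 = 56.3659776 tonnes
Metal lost to tailings:
= 61.8048 - 56.3659776
= 5.4388 tonnes


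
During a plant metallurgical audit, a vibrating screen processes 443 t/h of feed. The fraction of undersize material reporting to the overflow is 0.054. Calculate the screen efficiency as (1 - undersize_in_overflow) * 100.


94.6%

Screen efficiency = (1 - fraction of undersize in overflow) * 100
= (1 - 0.054) * 100
= 0.946 * 100
= 94.6%


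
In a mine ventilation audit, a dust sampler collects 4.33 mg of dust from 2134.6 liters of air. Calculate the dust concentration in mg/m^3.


2.0285 mg/m^3

Convert liters to m^3: 1 m^3 = 1000 L
Concentration = mass / volume * 1000
= 4.33 / 2134.6 * 1000
= 0.002028483088 * 1000
= 2.0285 mg/m^3


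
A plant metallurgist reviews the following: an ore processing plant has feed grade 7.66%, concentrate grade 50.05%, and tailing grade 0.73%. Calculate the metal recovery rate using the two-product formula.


91.809%

Using the two-product formula:
R = 100 * c * (f - t) / (f * (c - t))
Numerator = 100 * 50.05 * (7.66 - 0.73)
= 100 * 50.05 * 6.93
= 34684.65
Denominator = 7.66 * (50.05 - 0.73)
= 7.66 * 49.32
= 377.7912
R = 34684.65 / 377.7912
= 91.809%


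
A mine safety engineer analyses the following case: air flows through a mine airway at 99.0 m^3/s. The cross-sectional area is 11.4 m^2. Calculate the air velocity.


Velocity = flow rate / cross-sectional area
= 99.0 / 11.4
= 8.6842 m/s

8.6842 m/s


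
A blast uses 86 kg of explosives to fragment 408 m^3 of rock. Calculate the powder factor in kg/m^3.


Powder factor = explosive mass / rock volume
= 86 / 408
= 0.2108 kg/m^3

0.2108 kg/m^3


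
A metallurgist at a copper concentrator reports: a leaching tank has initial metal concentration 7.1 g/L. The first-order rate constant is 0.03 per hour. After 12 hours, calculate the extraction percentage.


30.2324%

Compute the exponent:
-k * t = -0.03 * 12 = -0.36
Remaining concentration:
C = 7.1 * exp(-0.36)
= 7.1 * 0.6976763261
= 4.953501915 g/L
Extracted = 7.1 - 4.953501915 = 2.146498085 g/L
Extraction % = 2.146498085 / 7.1 * 100
= 30.2324%


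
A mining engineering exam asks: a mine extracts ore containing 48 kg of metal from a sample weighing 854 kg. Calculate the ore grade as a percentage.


5.6206%

Ore grade = (metal mass / ore mass) * 100
= (48 / 854) * 100
= 0.05620608899 * 100
= 5.6206%


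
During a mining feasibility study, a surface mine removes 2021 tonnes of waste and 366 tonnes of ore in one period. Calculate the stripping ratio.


Stripping ratio = waste tonnage / ore tonnage
= 2021 / 366
= 5.5219

5.5219


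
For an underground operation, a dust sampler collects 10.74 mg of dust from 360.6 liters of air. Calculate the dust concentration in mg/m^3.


Convert liters to m^3: 1 m^3 = 1000 L
Concentration = mass / volume * 1000
= 10.74 / 360.6 * 1000
= 0.02978369384 * 1000
= 29.7837 mg/m^3

29.7837 mg/m^3


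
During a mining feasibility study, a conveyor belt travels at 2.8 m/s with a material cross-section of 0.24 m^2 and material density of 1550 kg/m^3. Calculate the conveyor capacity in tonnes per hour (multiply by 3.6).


3749.76 t/h

Volumetric flow = speed * area
= 2.8 * 0.24 = 0.672 m^3/s
Mass flow = volumetric * density
= 0.672 * 1550 = 1041.6 kg/s
Convert to t/h: multiply by 3.6
Capacity = 1041.6 * 3.6
= 3749.76 t/h


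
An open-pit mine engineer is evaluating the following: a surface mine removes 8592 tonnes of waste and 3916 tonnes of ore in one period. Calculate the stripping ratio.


Stripping ratio = waste tonnage / ore tonnage
= 8592 / 3916
= 2.1941

2.1941


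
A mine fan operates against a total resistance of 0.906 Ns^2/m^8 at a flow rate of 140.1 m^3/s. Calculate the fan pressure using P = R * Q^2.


Compute Q^2:
Q^2 = 140.1^2 = 19628.01
Compute pressure:
P = R * Q^2 = 0.906 * 19628.01
= 17782.9771 Pa

17782.9771 Pa


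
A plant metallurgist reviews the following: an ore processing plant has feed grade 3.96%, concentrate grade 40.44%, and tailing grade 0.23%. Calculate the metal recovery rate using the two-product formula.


94.7307%

Using the two-product formula:
R = 100 * c * (f - t) / (f * (c - t))
Numerator = 100 * 40.44 * (3.96 - 0.23)
= 100 * 40.44 * 3.73
= 15084.12
Denominator = 3.96 * (40.44 - 0.23)
= 3.96 * 40.21
= 159.2316
R = 15084.12 / 159.2316
= 94.7307%


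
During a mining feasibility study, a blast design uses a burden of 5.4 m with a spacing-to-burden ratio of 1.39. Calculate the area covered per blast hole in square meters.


40.5324 m^2

First, find the spacing:
Spacing = burden * ratio = 5.4 * 1.39
= 7.506 m
Then, calculate the area:
Area = burden * spacing = 5.4 * 7.506
= 40.5324 m^2


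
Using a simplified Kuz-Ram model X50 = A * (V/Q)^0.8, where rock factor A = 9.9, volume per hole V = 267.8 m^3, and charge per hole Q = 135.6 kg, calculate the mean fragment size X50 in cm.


Compute V/Q:
V/Q = 267.8 / 135.6 = 1.974926254
Raise to the power 0.8:
(V/Q)^0.8 = 1.974926254^0.8 = 1.723616753
Multiply by A:
X50 = 9.9 * 1.723616753
= 17.0638 cm

17.0638 cm


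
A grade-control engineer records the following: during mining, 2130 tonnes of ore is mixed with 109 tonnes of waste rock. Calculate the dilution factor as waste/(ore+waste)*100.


Total material = ore + waste
= 2130 + 109 = 2239 tonnes
Dilution = waste / total * 100
= 109 / 2239 * 100
= 0.04868244752 * 100
= 4.8682%

4.8682%


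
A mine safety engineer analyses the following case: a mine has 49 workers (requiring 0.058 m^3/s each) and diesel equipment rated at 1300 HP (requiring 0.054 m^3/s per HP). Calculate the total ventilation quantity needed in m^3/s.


73.042 m^3/s

Airflow for workers:
Q_people = 49 * 0.058 = 2.842 m^3/s
Airflow for diesel equipment:
Q_diesel = 1300 * 0.054 = 70.2 m^3/s
Total ventilation:
Q_total = 2.842 + 70.2
= 73.042 m^3/s


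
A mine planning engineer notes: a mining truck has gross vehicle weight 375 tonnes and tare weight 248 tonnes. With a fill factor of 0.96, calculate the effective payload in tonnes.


Maximum payload = gross - tare
= 375 - 248 = 127 tonnes
Effective payload = max payload * fill factor
= 127 * 0.96
= 121.92 tonnes

121.92 tonnes


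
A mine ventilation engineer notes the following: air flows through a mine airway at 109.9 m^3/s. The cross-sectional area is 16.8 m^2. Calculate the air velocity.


6.5417 m/s

Velocity = flow rate / cross-sectional area
= 109.9 / 16.8
= 6.5417 m/s


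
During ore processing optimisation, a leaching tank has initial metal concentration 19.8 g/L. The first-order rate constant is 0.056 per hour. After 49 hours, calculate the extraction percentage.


93.5687%

Compute the exponent:
-k * t = -0.056 * 49 = -2.744
Remaining concentration:
C = 19.8 * exp(-2.744)
= 19.8 * 0.06431258138
= 1.273389111 g/L
Extracted = 19.8 - 1.273389111 = 18.52661089 g/L
Extraction % = 18.52661089 / 19.8 * 100
= 93.5687%


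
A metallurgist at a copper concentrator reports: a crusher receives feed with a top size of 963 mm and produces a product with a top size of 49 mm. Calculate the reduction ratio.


Reduction ratio = feed size / product size
= 963 / 49
= 19.6531

19.6531


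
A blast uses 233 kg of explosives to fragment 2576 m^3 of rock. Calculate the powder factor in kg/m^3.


0.0905 kg/m^3

Powder factor = explosive mass / rock volume
= 233 / 2576
= 0.0905 kg/m^3
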